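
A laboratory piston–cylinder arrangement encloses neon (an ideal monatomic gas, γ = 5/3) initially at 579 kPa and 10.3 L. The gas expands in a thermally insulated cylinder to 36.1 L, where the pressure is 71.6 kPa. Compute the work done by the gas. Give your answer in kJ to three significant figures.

Adiabatic: W = (P₁V₁ − P₂V₂)/(γ − 1) with γ = 5/3.
P₁V₁ = 5964 J, P₂V₂ = 2585 J.
W = (5964 − 2585) / 0.6667 = 5068 J.

W ≈ 5.07 kJ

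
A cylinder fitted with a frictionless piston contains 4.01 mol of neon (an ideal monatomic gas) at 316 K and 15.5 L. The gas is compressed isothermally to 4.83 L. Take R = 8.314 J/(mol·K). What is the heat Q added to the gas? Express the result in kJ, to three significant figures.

Isothermal ⇒ ΔU = 0, so Q = W = nRT ln(V₂/V₁).
Q = (4.01)(8.314)(316) ln(4.83/15.5) = 10535 × -1.166 = -12284 J.

Q ≈ -12.3 kJ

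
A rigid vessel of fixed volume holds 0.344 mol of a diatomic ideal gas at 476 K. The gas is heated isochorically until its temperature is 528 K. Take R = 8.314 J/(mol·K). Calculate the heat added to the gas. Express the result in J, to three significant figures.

Q ≈ 372 J

Constant volume ⇒ W = 0, so Q = ΔU = nCᵥΔT with Cᵥ = 5R/2 = 20.79 J/(mol·K).
ΔU = (0.344)(20.79)(528 − 476) = 371.8 J.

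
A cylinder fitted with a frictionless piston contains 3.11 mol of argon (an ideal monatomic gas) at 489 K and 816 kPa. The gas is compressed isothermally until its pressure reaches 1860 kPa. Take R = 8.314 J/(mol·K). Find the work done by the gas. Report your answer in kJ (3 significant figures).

Isothermal process: W = nRT ln(V₂/V₁) = nRT ln(P₁/P₂).
W = (3.11)(8.314)(489) × ln(816/1860)
  = 12644 × ln(0.4387) = 12644 × -0.8239
W_by_gas = -10417 J.

W ≈ -10.4 kJ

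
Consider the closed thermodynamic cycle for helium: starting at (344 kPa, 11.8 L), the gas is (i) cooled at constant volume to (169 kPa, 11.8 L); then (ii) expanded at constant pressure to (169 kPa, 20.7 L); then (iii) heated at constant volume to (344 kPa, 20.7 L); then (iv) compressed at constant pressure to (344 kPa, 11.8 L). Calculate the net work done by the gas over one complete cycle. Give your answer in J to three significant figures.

W_net ≈ -1560 J

Constant-volume legs do no work.
W(ii) = (169)(20.7 − 11.8) = 1504 J; W(iv) = (344)(11.8 − 20.7) = -3062 J.
W_net = 1504 − 3062 = -1557 J (the counter-clockwise enclosed area).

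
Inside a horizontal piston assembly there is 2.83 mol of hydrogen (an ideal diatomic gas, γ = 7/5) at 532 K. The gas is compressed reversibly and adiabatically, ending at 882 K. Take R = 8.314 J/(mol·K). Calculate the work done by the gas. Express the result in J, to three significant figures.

W ≈ -20600 J

Adiabatic ⇒ Q = 0, so W_by = −ΔU = nCᵥ(T₁ − T₂).
Cᵥ = 5R/2 = 20.79 J/(mol·K).
W = (2.83)(20.79)(532 − 882) = -20588 J.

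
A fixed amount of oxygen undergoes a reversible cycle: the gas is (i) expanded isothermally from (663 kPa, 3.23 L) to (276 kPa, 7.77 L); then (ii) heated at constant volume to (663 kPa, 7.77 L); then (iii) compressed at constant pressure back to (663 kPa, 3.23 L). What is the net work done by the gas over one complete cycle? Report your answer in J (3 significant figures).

Leg (i): W = PᵢVᵢ ln(V_f/Vᵢ) = (2141) ln(7.77/3.23) = 1880 J.
Leg (ii): W = 0.
Leg (iii): W = PΔV = (663)(3.23 − 7.77) = -3010 J.
W_net = 1880 − 3010 = -1130 J.

W_net ≈ -1130 J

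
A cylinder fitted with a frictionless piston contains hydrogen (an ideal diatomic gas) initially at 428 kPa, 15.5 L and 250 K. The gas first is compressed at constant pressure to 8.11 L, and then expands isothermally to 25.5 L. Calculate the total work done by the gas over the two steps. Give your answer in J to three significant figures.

Step 1 (isobaric): W = PΔV = (428 kPa)(8.11 − 15.5 L) = -3163 J.
After step 1: P = 428 kPa, V = 8.11 L, T = 130.8 K.
Step 2 (isothermal): W = P₁V₁ ln(V₂/V₁) = (3471) ln(25.5/8.11) = 3976 J.
W_total = -3163 + 3976 = 813.5 J.

W_total ≈ 813 J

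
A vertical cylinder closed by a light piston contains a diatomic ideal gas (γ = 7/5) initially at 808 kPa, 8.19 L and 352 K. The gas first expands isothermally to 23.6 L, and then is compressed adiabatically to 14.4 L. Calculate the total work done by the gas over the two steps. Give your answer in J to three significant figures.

Step 1 (isothermal): W = P₁V₁ ln(V₂/V₁) = (6618) ln(23.6/8.19) = 7004 J.
After step 1: P = 280.4 kPa, V = 23.6 L, T = 352 K.
Step 2 (adiabatic): W = (P₁V₁ − P₂V₂)/(γ−1) = (6618 − 8063)/0.4 = -3615 J.
W_total = 7004 − 3615 = 3389 J.

W_total ≈ 3390 J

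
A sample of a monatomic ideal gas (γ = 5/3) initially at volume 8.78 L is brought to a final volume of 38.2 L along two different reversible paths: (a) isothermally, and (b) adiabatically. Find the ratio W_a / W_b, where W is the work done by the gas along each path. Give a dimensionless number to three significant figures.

W_a / W_b ≈ 1.57

Path (a) isothermal: W = P₁V₁ ln(V₂/V₁) → W_a/(P₁V₁) = 1.47.
Path (b) adiabatic: W = P₁V₁(1 − (V₁/V₂)^(γ−1))/(γ−1) → W_b/(P₁V₁) = 0.9372.
W_a / W_b = 1.47 / 0.9372 = 1.569.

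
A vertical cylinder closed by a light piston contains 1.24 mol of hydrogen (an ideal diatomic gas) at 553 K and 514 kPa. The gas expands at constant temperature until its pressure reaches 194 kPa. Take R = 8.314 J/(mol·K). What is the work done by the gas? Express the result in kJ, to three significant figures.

W ≈ 5.55 kJ

Isothermal process: W = nRT ln(V₂/V₁) = nRT ln(P₁/P₂).
W = (1.24)(8.314)(553) × ln(514/194)
  = 5701 × ln(2.649) = 5701 × 0.9744
W_by_gas = 5555 J.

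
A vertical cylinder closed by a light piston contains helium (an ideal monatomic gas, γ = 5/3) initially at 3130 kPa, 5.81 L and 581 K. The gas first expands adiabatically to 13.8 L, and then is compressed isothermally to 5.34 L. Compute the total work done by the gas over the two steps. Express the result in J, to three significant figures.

Step 1 (adiabatic): W = (P₁V₁ − P₂V₂)/(γ−1) = (18185 − 10215)/0.667 = 11955 J.
After step 1: P = 740.2 kPa, V = 13.8 L, T = 326.4 K.
Step 2 (isothermal): W = P₁V₁ ln(V₂/V₁) = (10215) ln(5.34/13.8) = -9699 J.
W_total = 11955 − 9699 = 2256 J.

W_total ≈ 2260 J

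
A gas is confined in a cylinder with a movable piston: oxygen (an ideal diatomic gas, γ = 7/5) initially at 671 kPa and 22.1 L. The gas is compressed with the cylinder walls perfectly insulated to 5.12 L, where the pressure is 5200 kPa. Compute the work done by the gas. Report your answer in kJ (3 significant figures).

Adiabatic: W = (P₁V₁ − P₂V₂)/(γ − 1) with γ = 7/5.
P₁V₁ = 14829 J, P₂V₂ = 26624 J.
W = (14829 − 26624) / 0.4 = -29487 J.

W ≈ -29.5 kJ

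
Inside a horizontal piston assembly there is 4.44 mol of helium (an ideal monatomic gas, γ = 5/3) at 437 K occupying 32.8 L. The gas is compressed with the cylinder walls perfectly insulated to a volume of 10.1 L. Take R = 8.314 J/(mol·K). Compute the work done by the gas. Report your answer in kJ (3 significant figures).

W ≈ -28.9 kJ

Adiabatic: TV^(γ−1) = const with γ = 5/3.
T₂ = T₁ (V₁/V₂)^(γ−1) = 437 × (32.8/10.1)^0.667 = 437 × 2.193 = 958.3 K.
W_by = nCᵥ(T₁ − T₂) = (4.44)(12.47)(437 − 958.3) = -28867 J.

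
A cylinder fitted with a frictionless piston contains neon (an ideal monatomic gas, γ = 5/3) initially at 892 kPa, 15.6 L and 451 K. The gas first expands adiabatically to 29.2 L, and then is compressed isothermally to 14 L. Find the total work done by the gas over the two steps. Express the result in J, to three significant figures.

W_total ≈ 395 J

Step 1 (adiabatic): W = (P₁V₁ − P₂V₂)/(γ−1) = (13915 − 9162)/0.667 = 7130 J.
After step 1: P = 313.8 kPa, V = 29.2 L, T = 296.9 K.
Step 2 (isothermal): W = P₁V₁ ln(V₂/V₁) = (9162) ln(14/29.2) = -6735 J.
W_total = 7130 − 6735 = 395 J.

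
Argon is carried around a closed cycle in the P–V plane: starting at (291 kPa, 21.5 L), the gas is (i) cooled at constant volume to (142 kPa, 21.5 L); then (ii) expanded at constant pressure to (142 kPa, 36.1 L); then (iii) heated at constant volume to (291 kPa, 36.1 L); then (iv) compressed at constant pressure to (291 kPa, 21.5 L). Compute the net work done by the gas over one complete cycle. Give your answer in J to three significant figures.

Constant-volume legs do no work.
W(ii) = (142)(36.1 − 21.5) = 2073 J; W(iv) = (291)(21.5 − 36.1) = -4249 J.
W_net = 2073 − 4249 = -2175 J (the counter-clockwise enclosed area).

W_net ≈ -2180 J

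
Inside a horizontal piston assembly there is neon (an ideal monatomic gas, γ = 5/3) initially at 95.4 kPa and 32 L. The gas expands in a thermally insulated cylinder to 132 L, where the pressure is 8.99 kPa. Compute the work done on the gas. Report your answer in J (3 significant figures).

W ≈ -2800 J

Adiabatic: W = (P₁V₁ − P₂V₂)/(γ − 1) with γ = 5/3.
P₁V₁ = 3053 J, P₂V₂ = 1187 J.
W = (3053 − 1187) / 0.6667 = 2799 J.
Work on gas = −W_by = -2799 J.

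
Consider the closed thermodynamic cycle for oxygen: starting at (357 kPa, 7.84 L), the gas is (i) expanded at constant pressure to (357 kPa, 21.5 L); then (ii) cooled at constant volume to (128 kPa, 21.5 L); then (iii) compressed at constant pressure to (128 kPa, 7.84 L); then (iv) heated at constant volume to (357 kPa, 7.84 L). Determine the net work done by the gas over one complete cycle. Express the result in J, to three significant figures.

Constant-volume legs do no work.
W(i) = (357)(21.5 − 7.84) = 4877 J; W(iii) = (128)(7.84 − 21.5) = -1748 J.
W_net = 4877 − 1748 = 3128 J (the clockwise enclosed area).

W_net ≈ 3130 J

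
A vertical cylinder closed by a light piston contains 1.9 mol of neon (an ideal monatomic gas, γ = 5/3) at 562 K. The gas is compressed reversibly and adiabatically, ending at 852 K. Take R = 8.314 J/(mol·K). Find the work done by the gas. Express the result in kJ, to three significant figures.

Adiabatic ⇒ Q = 0, so W_by = −ΔU = nCᵥ(T₁ − T₂).
Cᵥ = 3R/2 = 12.47 J/(mol·K).
W = (1.9)(12.47)(562 − 852) = -6872 J.

W ≈ -6.87 kJ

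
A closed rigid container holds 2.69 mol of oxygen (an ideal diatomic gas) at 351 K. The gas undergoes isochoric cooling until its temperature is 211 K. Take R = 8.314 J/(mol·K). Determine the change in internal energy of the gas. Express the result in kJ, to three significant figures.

ΔU ≈ -7.83 kJ

Constant volume ⇒ W = 0, so Q = ΔU = nCᵥΔT with Cᵥ = 5R/2 = 20.79 J/(mol·K).
ΔU = (2.69)(20.79)(211 − 351) = -7828 J.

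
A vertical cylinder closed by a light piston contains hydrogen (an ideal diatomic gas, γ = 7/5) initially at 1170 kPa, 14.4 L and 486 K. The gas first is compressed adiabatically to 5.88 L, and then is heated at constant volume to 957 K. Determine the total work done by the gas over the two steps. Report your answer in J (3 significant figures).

Step 1 (adiabatic): W = (P₁V₁ − P₂V₂)/(γ−1) = (16848 − 24107)/0.4 = -18147 J.
Step 2 (isochoric): W = 0 (constant volume).
W_total = -18147 + 0 = -18147 J.

W_total ≈ -18100 J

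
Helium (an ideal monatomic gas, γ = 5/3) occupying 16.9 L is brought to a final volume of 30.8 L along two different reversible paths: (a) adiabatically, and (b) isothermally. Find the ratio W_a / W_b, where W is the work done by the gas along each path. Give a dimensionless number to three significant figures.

W_a / W_b ≈ 0.824

Path (a) adiabatic: W = P₁V₁(1 − (V₁/V₂)^(γ−1))/(γ−1) → W_a/(P₁V₁) = 0.4947.
Path (b) isothermal: W = P₁V₁ ln(V₂/V₁) → W_b/(P₁V₁) = 0.6002.
W_a / W_b = 0.4947 / 0.6002 = 0.8241.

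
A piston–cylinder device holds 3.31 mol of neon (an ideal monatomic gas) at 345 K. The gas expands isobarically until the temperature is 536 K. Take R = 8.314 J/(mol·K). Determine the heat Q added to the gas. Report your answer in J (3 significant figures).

Isobaric: W = nRΔT = (3.31)(8.314)(191) = 5256 J.
ΔU = nCᵥΔT with Cᵥ = 3R/2: ΔU = (3.31)(12.47)(191) = 7884 J.
Q = ΔU + W = 7884 + 5256 = 13140 J.

Q ≈ 13100 J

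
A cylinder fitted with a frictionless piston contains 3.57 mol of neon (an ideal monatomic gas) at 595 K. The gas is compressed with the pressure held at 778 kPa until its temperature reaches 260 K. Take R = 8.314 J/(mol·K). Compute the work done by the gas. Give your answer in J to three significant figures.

W ≈ -9940 J

Isobaric: W = P ΔV = nR ΔT.
W = (3.57)(8.314)(260 − 595) = -9943 J.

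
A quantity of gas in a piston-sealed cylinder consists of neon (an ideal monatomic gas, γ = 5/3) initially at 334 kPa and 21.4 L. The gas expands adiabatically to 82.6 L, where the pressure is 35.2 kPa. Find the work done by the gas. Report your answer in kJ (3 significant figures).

W ≈ 6.36 kJ

Adiabatic: W = (P₁V₁ − P₂V₂)/(γ − 1) with γ = 5/3.
P₁V₁ = 7148 J, P₂V₂ = 2908 J.
W = (7148 − 2908) / 0.6667 = 6360 J.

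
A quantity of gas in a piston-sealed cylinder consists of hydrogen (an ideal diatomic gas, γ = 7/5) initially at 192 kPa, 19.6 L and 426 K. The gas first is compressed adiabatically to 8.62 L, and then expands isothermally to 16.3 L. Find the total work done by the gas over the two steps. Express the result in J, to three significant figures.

W_total ≈ -330 J

Step 1 (adiabatic): W = (P₁V₁ − P₂V₂)/(γ−1) = (3763 − 5227)/0.4 = -3660 J.
After step 1: P = 606.4 kPa, V = 8.62 L, T = 591.7 K.
Step 2 (isothermal): W = P₁V₁ ln(V₂/V₁) = (5227) ln(16.3/8.62) = 3330 J.
W_total = -3660 + 3330 = -329.6 J.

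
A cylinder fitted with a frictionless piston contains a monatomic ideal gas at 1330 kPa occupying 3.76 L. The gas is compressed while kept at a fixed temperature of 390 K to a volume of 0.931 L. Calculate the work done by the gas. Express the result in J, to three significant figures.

W ≈ -6980 J

Isothermal: W = nRT ln(V₂/V₁) = P₁V₁ ln(V₂/V₁).
P₁V₁ = (1330 kPa)(3.76 L) = 5001 J.
W = 5001 × ln(0.931/3.76) = 5001 × -1.396
W_by_gas = -6981 J.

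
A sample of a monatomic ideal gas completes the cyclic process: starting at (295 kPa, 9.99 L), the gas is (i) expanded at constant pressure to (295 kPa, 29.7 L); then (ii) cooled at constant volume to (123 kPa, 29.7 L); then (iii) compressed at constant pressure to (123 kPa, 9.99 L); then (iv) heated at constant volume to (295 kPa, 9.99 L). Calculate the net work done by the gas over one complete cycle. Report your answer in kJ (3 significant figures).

W_net ≈ 3.39 kJ

Constant-volume legs do no work.
W(i) = (295)(29.7 − 9.99) = 5814 J; W(iii) = (123)(9.99 − 29.7) = -2424 J.
W_net = 5814 − 2424 = 3390 J (the clockwise enclosed area).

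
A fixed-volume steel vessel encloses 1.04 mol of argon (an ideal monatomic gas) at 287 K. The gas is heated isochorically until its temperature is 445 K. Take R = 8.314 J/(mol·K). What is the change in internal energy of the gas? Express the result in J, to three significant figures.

ΔU ≈ 2050 J

Constant volume ⇒ W = 0, so Q = ΔU = nCᵥΔT with Cᵥ = 3R/2 = 12.47 J/(mol·K).
ΔU = (1.04)(12.47)(445 − 287) = 2049 J.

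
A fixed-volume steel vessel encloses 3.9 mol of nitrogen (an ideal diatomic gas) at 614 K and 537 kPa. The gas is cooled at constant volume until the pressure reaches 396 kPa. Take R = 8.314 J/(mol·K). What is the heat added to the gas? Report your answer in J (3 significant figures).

Q ≈ -13100 J

Constant volume ⇒ W = 0, so Q = ΔU = nCᵥΔT with Cᵥ = 5R/2 = 20.79 J/(mol·K).
At constant V, T₂/T₁ = P₂/P₁ ⇒ ΔT = T₁(P₂/P₁ − 1) = 614·(396/537 − 1) = -161.2 K.
ΔU = (3.9)(20.79)(-161.2) = -13069 J.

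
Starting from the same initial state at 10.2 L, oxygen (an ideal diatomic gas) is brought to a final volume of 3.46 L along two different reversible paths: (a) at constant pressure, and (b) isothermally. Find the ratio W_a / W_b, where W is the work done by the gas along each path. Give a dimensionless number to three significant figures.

W_a / W_b ≈ 0.611

Path (a) isobaric: W = P₁(V₂ − V₁) → W_a/(P₁V₁) = -0.6608.
Path (b) isothermal: W = P₁V₁ ln(V₂/V₁) → W_b/(P₁V₁) = -1.081.
W_a / W_b = -0.6608 / -1.081 = 0.6112.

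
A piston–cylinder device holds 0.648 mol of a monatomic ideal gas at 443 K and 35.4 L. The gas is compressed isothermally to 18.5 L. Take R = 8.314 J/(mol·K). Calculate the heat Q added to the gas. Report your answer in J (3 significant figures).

Isothermal ⇒ ΔU = 0, so Q = W = nRT ln(V₂/V₁).
Q = (0.648)(8.314)(443) ln(18.5/35.4) = 2387 × -0.6489 = -1549 J.

Q ≈ -1550 J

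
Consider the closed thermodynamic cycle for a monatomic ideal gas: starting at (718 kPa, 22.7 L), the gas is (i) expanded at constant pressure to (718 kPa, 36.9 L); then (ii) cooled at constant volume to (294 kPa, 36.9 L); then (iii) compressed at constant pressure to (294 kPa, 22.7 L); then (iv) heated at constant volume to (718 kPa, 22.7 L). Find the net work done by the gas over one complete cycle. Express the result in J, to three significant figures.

Constant-volume legs do no work.
W(i) = (718)(36.9 − 22.7) = 10196 J; W(iii) = (294)(22.7 − 36.9) = -4175 J.
W_net = 10196 − 4175 = 6021 J (the clockwise enclosed area).

W_net ≈ 6020 J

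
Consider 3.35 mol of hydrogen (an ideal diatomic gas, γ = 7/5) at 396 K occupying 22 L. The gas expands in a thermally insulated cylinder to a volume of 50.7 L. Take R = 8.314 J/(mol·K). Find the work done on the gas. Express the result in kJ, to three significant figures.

W ≈ -7.83 kJ

Adiabatic: TV^(γ−1) = const with γ = 7/5.
T₂ = T₁ (V₁/V₂)^(γ−1) = 396 × (22/50.7)^0.4 = 396 × 0.7161 = 283.6 K.
W_by = nCᵥ(T₁ − T₂) = (3.35)(20.79)(396 − 283.6) = 7828 J.
Work on gas = −W_by = -7828 J.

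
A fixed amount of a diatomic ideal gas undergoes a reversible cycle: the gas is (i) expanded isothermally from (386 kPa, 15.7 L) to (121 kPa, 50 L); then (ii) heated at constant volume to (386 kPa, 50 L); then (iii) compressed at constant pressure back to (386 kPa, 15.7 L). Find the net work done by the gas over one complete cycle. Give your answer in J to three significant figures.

W_net ≈ -6220 J

Leg (i): W = PᵢVᵢ ln(V_f/Vᵢ) = (6060) ln(50/15.7) = 7020 J.
Leg (ii): W = 0.
Leg (iii): W = PΔV = (386)(15.7 − 50) = -13240 J.
W_net = 7020 − 13240 = -6220 J.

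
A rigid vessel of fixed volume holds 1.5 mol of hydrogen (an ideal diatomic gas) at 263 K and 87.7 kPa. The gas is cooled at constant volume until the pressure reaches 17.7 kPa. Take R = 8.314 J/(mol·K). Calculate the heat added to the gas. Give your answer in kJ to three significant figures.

Constant volume ⇒ W = 0, so Q = ΔU = nCᵥΔT with Cᵥ = 5R/2 = 20.79 J/(mol·K).
At constant V, T₂/T₁ = P₂/P₁ ⇒ ΔT = T₁(P₂/P₁ − 1) = 263·(17.7/87.7 − 1) = -209.9 K.
ΔU = (1.5)(20.79)(-209.9) = -6545 J.

Q ≈ -6.54 kJ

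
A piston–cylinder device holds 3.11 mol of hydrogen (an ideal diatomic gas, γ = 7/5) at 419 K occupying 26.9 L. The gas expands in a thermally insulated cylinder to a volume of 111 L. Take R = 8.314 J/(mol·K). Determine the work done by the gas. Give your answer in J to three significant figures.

W ≈ 11700 J

Adiabatic: TV^(γ−1) = const with γ = 7/5.
T₂ = T₁ (V₁/V₂)^(γ−1) = 419 × (26.9/111)^0.4 = 419 × 0.5672 = 237.7 K.
W_by = nCᵥ(T₁ − T₂) = (3.11)(20.79)(419 − 237.7) = 11721 J.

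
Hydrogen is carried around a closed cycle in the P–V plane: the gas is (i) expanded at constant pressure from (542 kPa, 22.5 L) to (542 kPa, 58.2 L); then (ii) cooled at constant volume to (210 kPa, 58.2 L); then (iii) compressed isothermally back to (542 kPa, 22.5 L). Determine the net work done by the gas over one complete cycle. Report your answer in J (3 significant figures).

Leg (i): W = PΔV = (542)(58.2 − 22.5) = 19349 J.
Leg (ii): W = 0.
Leg (iii): W = PᵢVᵢ ln(V_f/Vᵢ) = (12222) ln(22.5/58.2) = -11615 J.
W_net = 19349 − 11615 = 7734 J.

W_net ≈ 7730 J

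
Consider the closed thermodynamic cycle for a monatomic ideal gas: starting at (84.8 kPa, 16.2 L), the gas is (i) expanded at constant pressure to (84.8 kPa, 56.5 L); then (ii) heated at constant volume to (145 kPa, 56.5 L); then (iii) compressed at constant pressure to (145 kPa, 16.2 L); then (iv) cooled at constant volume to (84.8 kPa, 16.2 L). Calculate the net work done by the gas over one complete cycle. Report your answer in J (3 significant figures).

Constant-volume legs do no work.
W(i) = (84.8)(56.5 − 16.2) = 3417 J; W(iii) = (145)(16.2 − 56.5) = -5844 J.
W_net = 3417 − 5844 = -2426 J (the counter-clockwise enclosed area).

W_net ≈ -2430 J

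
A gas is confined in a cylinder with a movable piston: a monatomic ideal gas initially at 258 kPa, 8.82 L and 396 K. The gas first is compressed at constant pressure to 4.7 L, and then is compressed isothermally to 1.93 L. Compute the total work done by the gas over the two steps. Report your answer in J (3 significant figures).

Step 1 (isobaric): W = PΔV = (258 kPa)(4.7 − 8.82 L) = -1063 J.
After step 1: P = 258 kPa, V = 4.7 L, T = 211 K.
Step 2 (isothermal): W = P₁V₁ ln(V₂/V₁) = (1213) ln(1.93/4.7) = -1079 J.
W_total = -1063 − 1079 = -2142 J.

W_total ≈ -2140 J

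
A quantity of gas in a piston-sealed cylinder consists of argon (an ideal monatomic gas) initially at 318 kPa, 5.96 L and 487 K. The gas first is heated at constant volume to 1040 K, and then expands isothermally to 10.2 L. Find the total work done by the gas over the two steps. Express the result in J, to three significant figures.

Step 1 (isochoric): W = 0 (constant volume).
After step 1: P = 679.1 kPa (V unchanged).
Step 2 (isothermal): W = P₁V₁ ln(V₂/V₁) = (4047) ln(10.2/5.96) = 2175 J.
W_total = 0 + 2175 = 2175 J.

W_total ≈ 2170 J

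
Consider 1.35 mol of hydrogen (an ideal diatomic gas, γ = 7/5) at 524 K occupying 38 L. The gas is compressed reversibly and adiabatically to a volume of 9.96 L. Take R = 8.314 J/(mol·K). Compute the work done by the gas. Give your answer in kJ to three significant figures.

W ≈ -10.4 kJ

Adiabatic: TV^(γ−1) = const with γ = 7/5.
T₂ = T₁ (V₁/V₂)^(γ−1) = 524 × (38/9.96)^0.4 = 524 × 1.708 = 895.2 K.
W_by = nCᵥ(T₁ − T₂) = (1.35)(20.79)(524 − 895.2) = -10417 J.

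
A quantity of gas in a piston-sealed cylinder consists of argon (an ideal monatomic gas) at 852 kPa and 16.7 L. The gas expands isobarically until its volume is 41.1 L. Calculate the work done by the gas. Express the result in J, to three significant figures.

Isobaric: W = P ΔV.
W = (852 kPa)(41.1 − 16.7 L) = (852)(24.4) = 20789 J.

W ≈ 20800 J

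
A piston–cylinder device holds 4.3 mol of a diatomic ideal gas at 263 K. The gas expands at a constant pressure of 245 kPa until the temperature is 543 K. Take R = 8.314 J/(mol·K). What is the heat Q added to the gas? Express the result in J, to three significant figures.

Isobaric: W = nRΔT = (4.3)(8.314)(280) = 10010 J.
ΔU = nCᵥΔT with Cᵥ = 5R/2: ΔU = (4.3)(20.79)(280) = 25025 J.
Q = ΔU + W = 25025 + 10010 = 35035 J.

Q ≈ 35000 J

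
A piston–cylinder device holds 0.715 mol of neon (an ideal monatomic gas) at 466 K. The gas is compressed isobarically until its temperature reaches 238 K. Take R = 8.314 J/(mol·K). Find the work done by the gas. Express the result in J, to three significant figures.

Isobaric: W = P ΔV = nR ΔT.
W = (0.715)(8.314)(238 − 466) = -1355 J.

W ≈ -1360 J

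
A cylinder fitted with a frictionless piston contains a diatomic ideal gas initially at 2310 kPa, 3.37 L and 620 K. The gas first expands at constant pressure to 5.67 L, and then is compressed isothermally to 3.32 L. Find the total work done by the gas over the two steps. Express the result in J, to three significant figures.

Step 1 (isobaric): W = PΔV = (2310 kPa)(5.67 − 3.37 L) = 5313 J.
After step 1: P = 2310 kPa, V = 5.67 L, T = 1043 K.
Step 2 (isothermal): W = P₁V₁ ln(V₂/V₁) = (13098) ln(3.32/5.67) = -7010 J.
W_total = 5313 − 7010 = -1697 J.

W_total ≈ -1700 J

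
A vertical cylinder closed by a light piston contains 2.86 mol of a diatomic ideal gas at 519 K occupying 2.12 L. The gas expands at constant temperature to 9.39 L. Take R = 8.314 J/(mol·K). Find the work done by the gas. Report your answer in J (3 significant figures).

W ≈ 18400 J

Isothermal: W = nRT ln(V₂/V₁).
W = (2.86)(8.314)(519) × ln(9.39/2.12)
  = 12341 × 1.488
W_by_gas = 18366 J.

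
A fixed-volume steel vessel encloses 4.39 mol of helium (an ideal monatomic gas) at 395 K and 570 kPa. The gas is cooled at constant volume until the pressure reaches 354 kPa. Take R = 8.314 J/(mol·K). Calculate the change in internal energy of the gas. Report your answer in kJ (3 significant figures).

ΔU ≈ -8.19 kJ

Constant volume ⇒ W = 0, so Q = ΔU = nCᵥΔT with Cᵥ = 3R/2 = 12.47 J/(mol·K).
At constant V, T₂/T₁ = P₂/P₁ ⇒ ΔT = T₁(P₂/P₁ − 1) = 395·(354/570 − 1) = -149.7 K.
ΔU = (4.39)(12.47)(-149.7) = -8195 J.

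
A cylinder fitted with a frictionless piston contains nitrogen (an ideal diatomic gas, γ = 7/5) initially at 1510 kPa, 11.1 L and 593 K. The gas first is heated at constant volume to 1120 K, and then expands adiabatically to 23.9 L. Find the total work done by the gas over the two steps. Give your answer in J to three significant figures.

W_total ≈ 20900 J

Step 1 (isochoric): W = 0 (constant volume).
After step 1: P = 2852 kPa (V unchanged).
Step 2 (adiabatic): W = (P₁V₁ − P₂V₂)/(γ−1) = (31657 − 23293)/0.4 = 20908 J.
W_total = 0 + 20908 = 20908 J.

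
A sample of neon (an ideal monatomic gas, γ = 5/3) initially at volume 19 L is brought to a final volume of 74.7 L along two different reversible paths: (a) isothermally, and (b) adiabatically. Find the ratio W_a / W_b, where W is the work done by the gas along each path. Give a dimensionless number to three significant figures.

W_a / W_b ≈ 1.52

Path (a) isothermal: W = P₁V₁ ln(V₂/V₁) → W_a/(P₁V₁) = 1.369.
Path (b) adiabatic: W = P₁V₁(1 − (V₁/V₂)^(γ−1))/(γ−1) → W_b/(P₁V₁) = 0.8978.
W_a / W_b = 1.369 / 0.8978 = 1.525.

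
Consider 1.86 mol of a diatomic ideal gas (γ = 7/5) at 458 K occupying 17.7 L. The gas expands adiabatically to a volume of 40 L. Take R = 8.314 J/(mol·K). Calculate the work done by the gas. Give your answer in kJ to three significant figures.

W ≈ 4.93 kJ

Adiabatic: TV^(γ−1) = const with γ = 7/5.
T₂ = T₁ (V₁/V₂)^(γ−1) = 458 × (17.7/40)^0.4 = 458 × 0.7217 = 330.5 K.
W_by = nCᵥ(T₁ − T₂) = (1.86)(20.79)(458 − 330.5) = 4927 J.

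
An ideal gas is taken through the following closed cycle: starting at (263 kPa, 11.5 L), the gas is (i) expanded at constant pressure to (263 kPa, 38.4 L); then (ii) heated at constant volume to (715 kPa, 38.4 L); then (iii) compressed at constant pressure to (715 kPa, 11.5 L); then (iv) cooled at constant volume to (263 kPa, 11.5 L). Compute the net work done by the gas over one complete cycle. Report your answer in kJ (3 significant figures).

Constant-volume legs do no work.
W(i) = (263)(38.4 − 11.5) = 7075 J; W(iii) = (715)(11.5 − 38.4) = -19234 J.
W_net = 7075 − 19234 = -12159 J (the counter-clockwise enclosed area).

W_net ≈ -12.2 kJ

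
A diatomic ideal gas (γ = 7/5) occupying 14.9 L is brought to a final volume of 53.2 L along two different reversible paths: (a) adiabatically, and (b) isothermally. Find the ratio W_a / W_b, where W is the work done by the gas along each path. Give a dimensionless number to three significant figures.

W_a / W_b ≈ 0.784

Path (a) adiabatic: W = P₁V₁(1 − (V₁/V₂)^(γ−1))/(γ−1) → W_a/(P₁V₁) = 0.9974.
Path (b) isothermal: W = P₁V₁ ln(V₂/V₁) → W_b/(P₁V₁) = 1.273.
W_a / W_b = 0.9974 / 1.273 = 0.7837.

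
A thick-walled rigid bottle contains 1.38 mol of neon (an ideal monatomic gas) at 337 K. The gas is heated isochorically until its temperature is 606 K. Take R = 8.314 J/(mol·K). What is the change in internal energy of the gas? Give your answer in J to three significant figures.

ΔU ≈ 4630 J

Constant volume ⇒ W = 0, so Q = ΔU = nCᵥΔT with Cᵥ = 3R/2 = 12.47 J/(mol·K).
ΔU = (1.38)(12.47)(606 − 337) = 4629 J.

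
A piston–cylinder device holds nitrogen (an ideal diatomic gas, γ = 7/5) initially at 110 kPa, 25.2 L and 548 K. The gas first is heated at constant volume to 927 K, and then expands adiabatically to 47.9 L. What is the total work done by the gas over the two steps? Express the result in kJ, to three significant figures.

Step 1 (isochoric): W = 0 (constant volume).
After step 1: P = 186.1 kPa (V unchanged).
Step 2 (adiabatic): W = (P₁V₁ − P₂V₂)/(γ−1) = (4689 − 3627)/0.4 = 2656 J.
W_total = 0 + 2656 = 2656 J.

W_total ≈ 2.66 kJ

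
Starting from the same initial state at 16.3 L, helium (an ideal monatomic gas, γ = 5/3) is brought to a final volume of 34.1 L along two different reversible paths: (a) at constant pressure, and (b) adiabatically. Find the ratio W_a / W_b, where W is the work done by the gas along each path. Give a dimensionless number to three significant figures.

Path (a) isobaric: W = P₁(V₂ − V₁) → W_a/(P₁V₁) = 1.092.
Path (b) adiabatic: W = P₁V₁(1 − (V₁/V₂)^(γ−1))/(γ−1) → W_b/(P₁V₁) = 0.583.
W_a / W_b = 1.092 / 0.583 = 1.873.

W_a / W_b ≈ 1.87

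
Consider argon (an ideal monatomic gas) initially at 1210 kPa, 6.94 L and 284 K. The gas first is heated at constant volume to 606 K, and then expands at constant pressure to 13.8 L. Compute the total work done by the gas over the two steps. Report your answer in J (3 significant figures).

W_total ≈ 17700 J

Step 1 (isochoric): W = 0 (constant volume).
After step 1: P = 2582 kPa (V unchanged).
Step 2 (isobaric): W = PΔV = (2582 kPa)(13.8 − 6.94 L) = 17712 J.
W_total = 0 + 17712 = 17712 J.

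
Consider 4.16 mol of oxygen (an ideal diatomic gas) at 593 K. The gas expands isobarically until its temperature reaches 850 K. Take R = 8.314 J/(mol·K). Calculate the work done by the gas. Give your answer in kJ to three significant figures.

W ≈ 8.89 kJ

Isobaric: W = P ΔV = nR ΔT.
W = (4.16)(8.314)(850 − 593) = 8889 J.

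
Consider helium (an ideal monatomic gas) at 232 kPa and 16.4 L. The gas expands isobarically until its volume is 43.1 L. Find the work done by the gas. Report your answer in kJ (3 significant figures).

W ≈ 6.19 kJ

Isobaric: W = P ΔV.
W = (232 kPa)(43.1 − 16.4 L) = (232)(26.7) = 6194 J.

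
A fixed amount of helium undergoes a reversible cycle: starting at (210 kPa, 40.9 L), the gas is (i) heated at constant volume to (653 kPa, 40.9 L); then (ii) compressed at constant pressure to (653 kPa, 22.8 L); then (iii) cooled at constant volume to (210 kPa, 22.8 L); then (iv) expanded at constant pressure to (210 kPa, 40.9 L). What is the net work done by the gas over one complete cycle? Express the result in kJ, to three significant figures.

W_net ≈ -8.02 kJ

Constant-volume legs do no work.
W(ii) = (653)(22.8 − 40.9) = -11819 J; W(iv) = (210)(40.9 − 22.8) = 3801 J.
W_net = -11819 + 3801 = -8018 J (the counter-clockwise enclosed area).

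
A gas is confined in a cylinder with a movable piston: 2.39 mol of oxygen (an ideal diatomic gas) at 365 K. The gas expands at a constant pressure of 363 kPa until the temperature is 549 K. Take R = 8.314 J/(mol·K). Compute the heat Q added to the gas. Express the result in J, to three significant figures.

Isobaric: W = nRΔT = (2.39)(8.314)(184) = 3656 J.
ΔU = nCᵥΔT with Cᵥ = 5R/2: ΔU = (2.39)(20.79)(184) = 9140 J.
Q = ΔU + W = 9140 + 3656 = 12797 J.

Q ≈ 12800 J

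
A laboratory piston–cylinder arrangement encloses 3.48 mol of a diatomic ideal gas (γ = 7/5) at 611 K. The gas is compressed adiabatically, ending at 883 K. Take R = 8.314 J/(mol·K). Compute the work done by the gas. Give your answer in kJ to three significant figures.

W ≈ -19.7 kJ

Adiabatic ⇒ Q = 0, so W_by = −ΔU = nCᵥ(T₁ − T₂).
Cᵥ = 5R/2 = 20.79 J/(mol·K).
W = (3.48)(20.79)(611 − 883) = -19674 J.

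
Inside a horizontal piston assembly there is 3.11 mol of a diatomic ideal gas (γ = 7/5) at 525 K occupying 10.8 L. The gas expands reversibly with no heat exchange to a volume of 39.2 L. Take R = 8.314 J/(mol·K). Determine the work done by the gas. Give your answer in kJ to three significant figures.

Adiabatic: TV^(γ−1) = const with γ = 7/5.
T₂ = T₁ (V₁/V₂)^(γ−1) = 525 × (10.8/39.2)^0.4 = 525 × 0.5971 = 313.5 K.
W_by = nCᵥ(T₁ − T₂) = (3.11)(20.79)(525 − 313.5) = 13673 J.

W ≈ 13.7 kJ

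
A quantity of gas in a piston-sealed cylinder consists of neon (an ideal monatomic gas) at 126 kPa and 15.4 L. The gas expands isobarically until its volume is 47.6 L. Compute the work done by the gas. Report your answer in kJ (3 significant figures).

Isobaric: W = P ΔV.
W = (126 kPa)(47.6 − 15.4 L) = (126)(32.2) = 4057 J.

W ≈ 4.06 kJ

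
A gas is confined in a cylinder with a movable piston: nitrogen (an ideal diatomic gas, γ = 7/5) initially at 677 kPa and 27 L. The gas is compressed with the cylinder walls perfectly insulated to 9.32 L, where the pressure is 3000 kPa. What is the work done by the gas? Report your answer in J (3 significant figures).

W ≈ -24200 J

Adiabatic: W = (P₁V₁ − P₂V₂)/(γ − 1) with γ = 7/5.
P₁V₁ = 18279 J, P₂V₂ = 27960 J.
W = (18279 − 27960) / 0.4 = -24203 J.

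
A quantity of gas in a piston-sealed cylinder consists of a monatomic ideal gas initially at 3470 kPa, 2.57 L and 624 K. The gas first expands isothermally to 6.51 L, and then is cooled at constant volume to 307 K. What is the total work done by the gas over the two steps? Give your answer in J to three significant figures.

W_total ≈ 8290 J

Step 1 (isothermal): W = P₁V₁ ln(V₂/V₁) = (8918) ln(6.51/2.57) = 8289 J.
Step 2 (isochoric): W = 0 (constant volume).
W_total = 8289 + 0 = 8289 J.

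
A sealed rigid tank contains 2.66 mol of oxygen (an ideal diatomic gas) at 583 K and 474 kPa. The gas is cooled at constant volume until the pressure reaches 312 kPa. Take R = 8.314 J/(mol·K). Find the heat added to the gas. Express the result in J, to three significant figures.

Constant volume ⇒ W = 0, so Q = ΔU = nCᵥΔT with Cᵥ = 5R/2 = 20.79 J/(mol·K).
At constant V, T₂/T₁ = P₂/P₁ ⇒ ΔT = T₁(P₂/P₁ − 1) = 583·(312/474 − 1) = -199.3 K.
ΔU = (2.66)(20.79)(-199.3) = -11016 J.

Q ≈ -11000 J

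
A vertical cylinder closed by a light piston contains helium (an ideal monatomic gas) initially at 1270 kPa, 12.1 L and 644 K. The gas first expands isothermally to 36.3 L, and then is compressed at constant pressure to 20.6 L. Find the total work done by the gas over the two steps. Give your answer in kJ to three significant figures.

W_total ≈ 10.2 kJ

Step 1 (isothermal): W = P₁V₁ ln(V₂/V₁) = (15367) ln(36.3/12.1) = 16882 J.
After step 1: P = 423.3 kPa, V = 36.3 L, T = 644 K.
Step 2 (isobaric): W = PΔV = (423.3 kPa)(20.6 − 36.3 L) = -6646 J.
W_total = 16882 − 6646 = 10236 J.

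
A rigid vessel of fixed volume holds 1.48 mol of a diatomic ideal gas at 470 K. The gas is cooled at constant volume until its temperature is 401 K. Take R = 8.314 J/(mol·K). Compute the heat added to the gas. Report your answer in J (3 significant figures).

Q ≈ -2120 J

Constant volume ⇒ W = 0, so Q = ΔU = nCᵥΔT with Cᵥ = 5R/2 = 20.79 J/(mol·K).
ΔU = (1.48)(20.79)(401 − 470) = -2123 J.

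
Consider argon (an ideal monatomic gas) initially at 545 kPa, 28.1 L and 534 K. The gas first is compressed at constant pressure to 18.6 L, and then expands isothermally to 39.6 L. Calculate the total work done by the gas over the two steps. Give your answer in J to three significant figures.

W_total ≈ 2480 J

Step 1 (isobaric): W = PΔV = (545 kPa)(18.6 − 28.1 L) = -5178 J.
After step 1: P = 545 kPa, V = 18.6 L, T = 353.5 K.
Step 2 (isothermal): W = P₁V₁ ln(V₂/V₁) = (10137) ln(39.6/18.6) = 7660 J.
W_total = -5178 + 7660 = 2483 J.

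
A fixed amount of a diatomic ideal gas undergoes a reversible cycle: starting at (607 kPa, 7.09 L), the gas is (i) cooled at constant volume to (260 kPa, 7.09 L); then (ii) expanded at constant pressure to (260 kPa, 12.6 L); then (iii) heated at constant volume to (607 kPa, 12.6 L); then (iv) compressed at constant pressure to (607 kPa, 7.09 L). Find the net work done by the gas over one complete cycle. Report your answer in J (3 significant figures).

W_net ≈ -1910 J

Constant-volume legs do no work.
W(ii) = (260)(12.6 − 7.09) = 1433 J; W(iv) = (607)(7.09 − 12.6) = -3345 J.
W_net = 1433 − 3345 = -1912 J (the counter-clockwise enclosed area).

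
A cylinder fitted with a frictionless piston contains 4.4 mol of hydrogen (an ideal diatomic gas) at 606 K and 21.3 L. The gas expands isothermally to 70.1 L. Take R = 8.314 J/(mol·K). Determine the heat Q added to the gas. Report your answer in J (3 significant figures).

Isothermal ⇒ ΔU = 0, so Q = W = nRT ln(V₂/V₁).
Q = (4.4)(8.314)(606) ln(70.1/21.3) = 22168 × 1.191 = 26407 J.

Q ≈ 26400 J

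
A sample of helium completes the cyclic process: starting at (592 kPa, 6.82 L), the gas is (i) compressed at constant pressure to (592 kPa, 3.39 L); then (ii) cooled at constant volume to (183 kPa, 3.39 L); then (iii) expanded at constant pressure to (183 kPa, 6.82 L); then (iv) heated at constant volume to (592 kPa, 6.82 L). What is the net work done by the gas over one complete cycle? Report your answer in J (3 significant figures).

W_net ≈ -1400 J

Constant-volume legs do no work.
W(i) = (592)(3.39 − 6.82) = -2031 J; W(iii) = (183)(6.82 − 3.39) = 627.7 J.
W_net = -2031 + 627.7 = -1403 J (the counter-clockwise enclosed area).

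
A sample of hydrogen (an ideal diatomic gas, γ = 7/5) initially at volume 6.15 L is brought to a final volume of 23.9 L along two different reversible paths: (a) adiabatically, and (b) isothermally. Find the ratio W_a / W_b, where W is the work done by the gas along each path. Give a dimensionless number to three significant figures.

Path (a) adiabatic: W = P₁V₁(1 − (V₁/V₂)^(γ−1))/(γ−1) → W_a/(P₁V₁) = 1.047.
Path (b) isothermal: W = P₁V₁ ln(V₂/V₁) → W_b/(P₁V₁) = 1.357.
W_a / W_b = 1.047 / 1.357 = 0.7716.

W_a / W_b ≈ 0.772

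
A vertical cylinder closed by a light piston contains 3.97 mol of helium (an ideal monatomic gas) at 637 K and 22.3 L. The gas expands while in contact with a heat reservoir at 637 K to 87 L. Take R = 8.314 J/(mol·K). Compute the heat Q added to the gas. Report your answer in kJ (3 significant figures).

Isothermal ⇒ ΔU = 0, so Q = W = nRT ln(V₂/V₁).
Q = (3.97)(8.314)(637) ln(87/22.3) = 21025 × 1.361 = 28622 J.

Q ≈ 28.6 kJ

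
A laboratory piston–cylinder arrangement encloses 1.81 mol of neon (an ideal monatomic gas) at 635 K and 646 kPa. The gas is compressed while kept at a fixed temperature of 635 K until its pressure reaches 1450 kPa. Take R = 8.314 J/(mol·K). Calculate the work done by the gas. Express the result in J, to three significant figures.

Isothermal process: W = nRT ln(V₂/V₁) = nRT ln(P₁/P₂).
W = (1.81)(8.314)(635) × ln(646/1450)
  = 9556 × ln(0.4455) = 9556 × -0.8085
W_by_gas = -7726 J.

W ≈ -7730 J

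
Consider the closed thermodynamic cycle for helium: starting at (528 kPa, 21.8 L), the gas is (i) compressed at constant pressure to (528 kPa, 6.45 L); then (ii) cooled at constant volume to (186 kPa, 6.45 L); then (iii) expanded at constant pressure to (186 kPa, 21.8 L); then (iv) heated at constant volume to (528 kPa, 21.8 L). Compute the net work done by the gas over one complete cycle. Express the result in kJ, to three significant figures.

W_net ≈ -5.25 kJ

Constant-volume legs do no work.
W(i) = (528)(6.45 − 21.8) = -8105 J; W(iii) = (186)(21.8 − 6.45) = 2855 J.
W_net = -8105 + 2855 = -5250 J (the counter-clockwise enclosed area).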